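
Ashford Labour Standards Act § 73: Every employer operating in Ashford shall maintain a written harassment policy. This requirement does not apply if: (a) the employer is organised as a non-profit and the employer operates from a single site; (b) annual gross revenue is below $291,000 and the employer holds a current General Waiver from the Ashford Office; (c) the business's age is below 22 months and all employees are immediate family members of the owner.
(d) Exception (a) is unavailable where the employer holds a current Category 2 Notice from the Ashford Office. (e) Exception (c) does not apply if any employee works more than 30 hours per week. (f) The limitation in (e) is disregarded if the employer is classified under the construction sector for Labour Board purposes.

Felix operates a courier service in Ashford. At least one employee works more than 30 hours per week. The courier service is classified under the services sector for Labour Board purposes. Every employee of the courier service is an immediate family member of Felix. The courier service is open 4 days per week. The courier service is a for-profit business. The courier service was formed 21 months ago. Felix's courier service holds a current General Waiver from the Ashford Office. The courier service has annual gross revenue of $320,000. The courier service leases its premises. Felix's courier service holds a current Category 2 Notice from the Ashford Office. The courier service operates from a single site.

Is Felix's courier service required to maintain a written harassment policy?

Exception (a) requires that the employer is organised as a non-profit; but the employer is for-profit, so (a) is unavailable.
Exception (b) fails — annual gross revenue is $320,000, not below $291,000.
Exception (c): the business's age is 21 months, below the 22 months limit; every employee is an immediate family member — every condition holds. Turning to paragraphs (e)–(f): (e) operates against (c): at least one employee exceeds 30 hours/week. (f), which would lift (e), does not operate here — the courier service is classified under the services sector. So (c) is unavailable.
No exception displaces § 73.

Yes — Felix's courier service must maintain a written harassment policy.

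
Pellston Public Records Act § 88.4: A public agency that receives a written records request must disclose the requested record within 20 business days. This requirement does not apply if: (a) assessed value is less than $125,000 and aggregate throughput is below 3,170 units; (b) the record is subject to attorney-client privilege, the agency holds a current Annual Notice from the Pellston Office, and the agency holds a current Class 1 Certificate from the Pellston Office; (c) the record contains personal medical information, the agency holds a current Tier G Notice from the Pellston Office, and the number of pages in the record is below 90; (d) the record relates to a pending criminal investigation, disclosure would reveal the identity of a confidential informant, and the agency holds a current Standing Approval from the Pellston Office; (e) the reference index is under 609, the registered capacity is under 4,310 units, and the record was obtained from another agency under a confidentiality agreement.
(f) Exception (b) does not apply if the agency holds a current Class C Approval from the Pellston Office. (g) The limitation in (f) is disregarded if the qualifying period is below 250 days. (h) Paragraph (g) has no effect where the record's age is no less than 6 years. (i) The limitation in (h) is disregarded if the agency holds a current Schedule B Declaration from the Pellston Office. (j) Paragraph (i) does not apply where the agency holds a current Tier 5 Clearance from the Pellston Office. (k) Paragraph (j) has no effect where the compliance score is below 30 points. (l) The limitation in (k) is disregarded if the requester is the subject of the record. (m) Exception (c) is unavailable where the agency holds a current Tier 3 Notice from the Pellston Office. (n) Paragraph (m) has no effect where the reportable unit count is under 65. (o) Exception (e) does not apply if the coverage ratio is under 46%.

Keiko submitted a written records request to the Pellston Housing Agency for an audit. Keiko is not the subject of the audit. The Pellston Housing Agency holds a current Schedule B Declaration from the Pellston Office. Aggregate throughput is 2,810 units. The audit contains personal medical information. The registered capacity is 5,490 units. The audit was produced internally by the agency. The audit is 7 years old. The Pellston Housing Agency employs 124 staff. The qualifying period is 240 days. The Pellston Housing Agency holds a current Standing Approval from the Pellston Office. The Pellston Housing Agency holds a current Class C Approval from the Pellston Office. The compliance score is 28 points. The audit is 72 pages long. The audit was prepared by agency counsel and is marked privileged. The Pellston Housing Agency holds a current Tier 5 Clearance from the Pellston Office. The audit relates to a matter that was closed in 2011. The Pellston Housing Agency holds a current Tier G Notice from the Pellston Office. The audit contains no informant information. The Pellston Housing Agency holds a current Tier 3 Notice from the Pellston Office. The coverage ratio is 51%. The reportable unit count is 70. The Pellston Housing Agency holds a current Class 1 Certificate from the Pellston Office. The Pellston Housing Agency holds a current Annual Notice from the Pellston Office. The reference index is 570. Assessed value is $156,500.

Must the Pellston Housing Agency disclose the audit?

Exception (a) requires that assessed value is less than $125,000; but assessed value is $156,500, not less than $125,000, so (a) is unavailable.
Exception (b) is satisfied on its face — the audit is privileged; a current Annual Notice is held; a current Class 1 Certificate is held. Applying paragraphs (f)–(l): (f) is engaged (a current Class C Approval is held), but is displaced by (g): (g) operates — the qualifying period is 240 days, below the 250 days limit. (h) operates (the record's age is 7 years, meeting the 6 years threshold), but is set aside by (i): (i) operates — a current Schedule B Declaration is held. (j) applies (a current Tier 5 Clearance is held), but yields to (k): (k) operates against (j): the compliance score is 28 points, below the 30 points limit. (l) is inapplicable (Keiko is not the subject of the audit), so (k) stands. (b) remains available.
Exception (c): the audit contains personal medical information; a current Tier G Notice is held; the number of pages in the record is 72, below the 90 limit — every condition holds. But: (m) operates against (c): a current Tier 3 Notice is held. (n), which would lift (m), does not operate here — the reportable unit count is 70, not under 65. (c) is therefore removed.
Exception (d) fails — the audit relates to a closed matter.
Exception (e) requires that the registered capacity is under 4,310 units; but the registered capacity is 5,490 units, not under 4,310 units, so (e) is unavailable.

No — exception (b) applies; the Pellston Housing Agency is not required to disclose the audit.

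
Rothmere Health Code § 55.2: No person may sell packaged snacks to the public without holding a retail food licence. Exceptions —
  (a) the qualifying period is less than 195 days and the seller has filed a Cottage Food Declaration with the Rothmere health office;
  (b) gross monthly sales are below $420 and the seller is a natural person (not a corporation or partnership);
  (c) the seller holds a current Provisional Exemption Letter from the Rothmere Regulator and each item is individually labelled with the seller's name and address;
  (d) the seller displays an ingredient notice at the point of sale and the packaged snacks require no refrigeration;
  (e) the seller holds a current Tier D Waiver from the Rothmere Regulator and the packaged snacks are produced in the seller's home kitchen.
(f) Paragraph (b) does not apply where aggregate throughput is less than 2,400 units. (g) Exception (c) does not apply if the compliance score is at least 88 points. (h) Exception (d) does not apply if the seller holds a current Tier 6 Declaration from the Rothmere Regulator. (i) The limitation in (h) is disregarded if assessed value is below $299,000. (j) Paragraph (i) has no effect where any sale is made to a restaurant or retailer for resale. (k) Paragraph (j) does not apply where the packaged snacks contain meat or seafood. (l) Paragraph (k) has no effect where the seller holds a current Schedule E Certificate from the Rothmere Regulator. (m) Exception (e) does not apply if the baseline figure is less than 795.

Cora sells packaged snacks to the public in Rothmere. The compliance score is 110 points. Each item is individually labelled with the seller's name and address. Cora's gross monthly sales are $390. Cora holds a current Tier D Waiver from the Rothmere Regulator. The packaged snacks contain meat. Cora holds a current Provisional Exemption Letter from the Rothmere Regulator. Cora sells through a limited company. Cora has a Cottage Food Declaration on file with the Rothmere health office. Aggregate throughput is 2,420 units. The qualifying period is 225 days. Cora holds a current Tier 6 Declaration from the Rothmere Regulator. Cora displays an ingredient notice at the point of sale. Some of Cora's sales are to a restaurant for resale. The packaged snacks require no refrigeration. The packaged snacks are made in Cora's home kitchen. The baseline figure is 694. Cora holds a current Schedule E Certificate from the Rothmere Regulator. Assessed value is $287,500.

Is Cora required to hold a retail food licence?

Yes — Cora must hold a retail food licence.

Exception (a) requires that the qualifying period is less than 195 days; but the qualifying period is 225 days, not less than 195 days, so (a) is unavailable.
Exception (b) fails — the seller operates through a limited company.
Exception (c) is satisfied on its face — a current Provisional Exemption Letter is held; items are individually labelled. Turning to paragraph (g): (g) operates against (c): the compliance score is 110 points, meeting the 88 points threshold. (c) is therefore removed.
Exception (d): an ingredient notice is displayed; the packaged snacks are shelf-stable — every condition holds. Turning to paragraphs (h)–(l): (h) applies — a current Tier 6 Declaration is held. (i) applies (assessed value is $287,500, below the $299,000 limit), but is overridden by (j): (j) operates against (i): some sales are to a restaurant for resale. (k) would limit (j) — the packaged snacks contain meat — but (l) sets (k) aside: (l) operates against (k): a current Schedule E Certificate is held. (d) is therefore removed.
All of (e)'s requirements are met (a current Tier D Waiver is held; the packaged snacks are home-kitchen produced). But applying paragraph (m): (m) applies — the baseline figure is 694, less than the 795 limit. Exception (e) does not apply.
No exception applies. The general rule governs.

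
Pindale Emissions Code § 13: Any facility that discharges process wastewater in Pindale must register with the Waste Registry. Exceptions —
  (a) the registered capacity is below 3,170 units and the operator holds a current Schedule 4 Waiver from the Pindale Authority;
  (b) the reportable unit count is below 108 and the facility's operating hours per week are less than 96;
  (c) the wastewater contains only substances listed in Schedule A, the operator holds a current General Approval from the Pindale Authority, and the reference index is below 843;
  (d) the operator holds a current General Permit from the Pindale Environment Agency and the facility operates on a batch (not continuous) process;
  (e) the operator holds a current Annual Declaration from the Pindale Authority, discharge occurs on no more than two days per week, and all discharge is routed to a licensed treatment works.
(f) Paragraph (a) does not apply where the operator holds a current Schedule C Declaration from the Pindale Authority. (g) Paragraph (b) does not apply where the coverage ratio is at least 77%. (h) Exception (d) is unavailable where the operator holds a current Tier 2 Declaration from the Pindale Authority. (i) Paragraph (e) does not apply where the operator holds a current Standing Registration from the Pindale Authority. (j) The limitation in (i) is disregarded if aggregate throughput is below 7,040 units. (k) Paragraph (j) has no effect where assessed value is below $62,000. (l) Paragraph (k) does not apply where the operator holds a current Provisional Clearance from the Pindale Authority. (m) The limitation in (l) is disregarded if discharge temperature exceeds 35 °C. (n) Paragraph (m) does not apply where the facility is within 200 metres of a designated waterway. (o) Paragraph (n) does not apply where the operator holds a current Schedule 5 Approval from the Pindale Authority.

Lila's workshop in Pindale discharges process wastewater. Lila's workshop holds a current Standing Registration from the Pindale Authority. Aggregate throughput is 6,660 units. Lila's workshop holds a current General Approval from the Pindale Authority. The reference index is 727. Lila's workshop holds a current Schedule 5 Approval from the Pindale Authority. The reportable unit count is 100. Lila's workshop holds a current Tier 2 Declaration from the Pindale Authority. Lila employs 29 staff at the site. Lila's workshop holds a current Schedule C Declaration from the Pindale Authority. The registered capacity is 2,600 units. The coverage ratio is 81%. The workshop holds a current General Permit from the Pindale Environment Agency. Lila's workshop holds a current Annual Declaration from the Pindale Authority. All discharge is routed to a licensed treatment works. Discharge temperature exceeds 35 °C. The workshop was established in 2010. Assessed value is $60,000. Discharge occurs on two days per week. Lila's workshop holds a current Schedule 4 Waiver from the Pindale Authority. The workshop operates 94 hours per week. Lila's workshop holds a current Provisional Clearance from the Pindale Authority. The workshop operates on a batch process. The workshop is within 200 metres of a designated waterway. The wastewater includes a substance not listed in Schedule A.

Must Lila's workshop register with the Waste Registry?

Yes — Lila's workshop must register with the Waste Registry.

Exception (a): the registered capacity is 2,600 units, below the 3,170 units limit; a current Schedule 4 Waiver is held — every condition holds. Turning to paragraph (f): (f) applies — a current Schedule C Declaration is held. Exception (a) does not apply.
All of (b)'s requirements are met (the reportable unit count is 100, below the 108 limit; the facility's operating hours per week are 94, less than the 96 limit). Turning to paragraph (g): (g) operates against (b): the coverage ratio is 81%, meeting the 77% threshold. So (b) is unavailable.
Exception (c) does not apply: the wastewater includes a non-Schedule-A substance.
Exception (d): a current General Permit is held; the facility operates on a batch process — every condition holds. Turning to paragraph (h): (h) applies — a current Tier 2 Declaration is held. So (d) is unavailable.
Exception (e)'s conditions are all satisfied: a current Annual Declaration is held; discharge occurs on no more than two days per week; discharge is routed to a licensed treatment works. But applying paragraphs (i)–(o): (i) operates against (e): a current Standing Registration is held. (j) is engaged (aggregate throughput is 6,660 units, below the 7,040 units limit), but is overridden by (k): (k) operates against (j): assessed value is $60,000, below the $62,000 limit. (l) is engaged (a current Provisional Clearance is held), but is itself disapplied by (m): (m) is triggered — discharge temperature exceeds 35 °C. (n) is engaged (the workshop is within 200 m of a designated waterway), but is overridden by (o): (o) is triggered — a current Schedule 5 Approval is held. (e) is therefore removed.
No exception applies. The general rule governs.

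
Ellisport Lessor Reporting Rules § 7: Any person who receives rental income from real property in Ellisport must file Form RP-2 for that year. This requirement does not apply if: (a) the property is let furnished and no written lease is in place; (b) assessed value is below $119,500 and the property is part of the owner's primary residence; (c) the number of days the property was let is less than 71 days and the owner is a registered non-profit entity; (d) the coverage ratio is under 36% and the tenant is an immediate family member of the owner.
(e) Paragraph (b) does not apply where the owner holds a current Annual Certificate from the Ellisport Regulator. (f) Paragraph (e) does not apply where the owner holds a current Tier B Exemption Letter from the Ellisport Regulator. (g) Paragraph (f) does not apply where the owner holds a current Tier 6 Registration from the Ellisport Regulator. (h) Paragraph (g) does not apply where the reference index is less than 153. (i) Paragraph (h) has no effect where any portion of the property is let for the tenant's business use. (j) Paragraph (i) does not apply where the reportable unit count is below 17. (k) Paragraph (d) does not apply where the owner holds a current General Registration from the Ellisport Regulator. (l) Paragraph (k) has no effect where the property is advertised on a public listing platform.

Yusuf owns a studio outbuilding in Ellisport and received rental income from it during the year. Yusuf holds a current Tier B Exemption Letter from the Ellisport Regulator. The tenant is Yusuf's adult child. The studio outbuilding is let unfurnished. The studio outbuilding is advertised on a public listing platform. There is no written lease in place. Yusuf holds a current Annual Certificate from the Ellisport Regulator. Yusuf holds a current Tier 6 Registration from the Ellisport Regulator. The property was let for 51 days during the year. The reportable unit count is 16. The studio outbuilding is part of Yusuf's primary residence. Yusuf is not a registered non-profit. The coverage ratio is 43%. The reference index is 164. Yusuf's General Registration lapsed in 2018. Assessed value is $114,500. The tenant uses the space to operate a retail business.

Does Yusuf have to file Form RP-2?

Yes — Yusuf must file Form RP-2.

Exception (a) requires that the property is let furnished; but the property is let unfurnished, so (a) is unavailable.
Exception (b) is satisfied on its face — assessed value is $114,500, below the $119,500 limit; the studio outbuilding is part of the primary residence. But applying paragraphs (e)–(j): (e) operates against (b): a current Annual Certificate is held. (f) is triggered (a current Tier B Exemption Letter is held), but is set aside by (g): (g) operates against (f): a current Tier 6 Registration is held. (h), which would lift (g), is inapplicable — the reference index is 164, not less than 153. So (b) is unavailable.
Exception (c) does not apply: Yusuf is not a registered non-profit.
Exception (d) requires that the coverage ratio is under 36%; but the coverage ratio is 43%, not under 36%, so (d) is unavailable.
No exception displaces § 7.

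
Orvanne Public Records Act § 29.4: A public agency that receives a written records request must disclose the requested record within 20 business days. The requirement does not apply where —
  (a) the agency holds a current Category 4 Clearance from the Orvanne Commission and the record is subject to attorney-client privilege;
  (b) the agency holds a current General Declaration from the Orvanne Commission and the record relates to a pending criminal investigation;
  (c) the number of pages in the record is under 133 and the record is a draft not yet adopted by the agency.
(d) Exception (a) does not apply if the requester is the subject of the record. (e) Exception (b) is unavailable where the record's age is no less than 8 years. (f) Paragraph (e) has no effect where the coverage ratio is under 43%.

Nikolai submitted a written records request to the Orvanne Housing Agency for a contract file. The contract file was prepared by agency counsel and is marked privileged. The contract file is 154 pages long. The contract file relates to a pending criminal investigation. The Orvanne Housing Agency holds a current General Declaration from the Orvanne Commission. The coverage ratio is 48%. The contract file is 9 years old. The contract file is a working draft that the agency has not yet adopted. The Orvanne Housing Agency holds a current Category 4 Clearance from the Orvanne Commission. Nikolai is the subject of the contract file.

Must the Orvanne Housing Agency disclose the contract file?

Exception (a) is satisfied on its face — a current Category 4 Clearance is held; the contract file is privileged. But: (d) operates against (a): Nikolai is the subject of the contract file. (a) is therefore removed.
All of (b)'s requirements are met (a current General Declaration is held; the contract file relates to a pending investigation). But: (e) is triggered — the record's age is 9 years, meeting the 8 years threshold. (f), which would lift (e), is not engaged — the coverage ratio is 48%, not under 43%. Exception (b) does not apply.
Exception (c) does not apply: the number of pages in the record is 154, not under 133.
No exception is made out. the Orvanne Housing Agency falls within the general rule.

Yes — the Orvanne Housing Agency must disclose the contract file.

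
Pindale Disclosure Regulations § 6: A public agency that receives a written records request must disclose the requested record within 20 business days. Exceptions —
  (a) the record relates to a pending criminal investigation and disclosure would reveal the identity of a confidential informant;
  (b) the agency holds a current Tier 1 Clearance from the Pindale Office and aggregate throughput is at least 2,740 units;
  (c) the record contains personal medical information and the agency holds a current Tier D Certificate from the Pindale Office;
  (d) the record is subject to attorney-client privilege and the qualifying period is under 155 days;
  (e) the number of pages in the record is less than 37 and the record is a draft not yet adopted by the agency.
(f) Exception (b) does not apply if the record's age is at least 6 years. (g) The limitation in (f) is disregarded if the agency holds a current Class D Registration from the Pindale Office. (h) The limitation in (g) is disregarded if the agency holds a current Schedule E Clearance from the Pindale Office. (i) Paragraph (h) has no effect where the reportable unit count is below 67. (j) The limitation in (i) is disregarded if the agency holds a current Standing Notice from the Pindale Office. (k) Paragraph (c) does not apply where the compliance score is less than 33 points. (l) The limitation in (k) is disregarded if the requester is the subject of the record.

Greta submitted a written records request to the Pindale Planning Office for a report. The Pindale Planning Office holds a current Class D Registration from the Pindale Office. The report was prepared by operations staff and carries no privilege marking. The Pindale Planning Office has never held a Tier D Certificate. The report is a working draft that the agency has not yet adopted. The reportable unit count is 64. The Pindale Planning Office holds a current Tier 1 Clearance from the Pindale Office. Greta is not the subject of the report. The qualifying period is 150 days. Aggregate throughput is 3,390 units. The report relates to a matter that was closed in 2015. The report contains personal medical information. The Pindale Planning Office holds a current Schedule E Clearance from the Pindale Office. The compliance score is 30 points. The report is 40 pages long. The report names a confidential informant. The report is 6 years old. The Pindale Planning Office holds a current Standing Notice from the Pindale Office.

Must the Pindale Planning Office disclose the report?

Exception (a) requires that the record relates to a pending criminal investigation; but the report relates to a closed matter, so (a) is unavailable.
Exception (b)'s conditions are all satisfied: a current Tier 1 Clearance is held; aggregate throughput is 3,390 units, meeting the 2,740 units threshold. But applying paragraphs (f)–(j): (f) operates — the record's age is 6 years, meeting the 6 years threshold. (g) would limit (f) — a current Class D Registration is held — but (h) sets (g) aside: (h) operates — a current Schedule E Clearance is held. (i) applies (the reportable unit count is 64, below the 67 limit), but is overridden by (j): (j) operates against (i): a current Standing Notice is held. (b) is therefore removed.
Exception (c) fails — the Tier D Certificate is not current.
Exception (d) fails — the report carries no privilege marking.
Exception (e) does not apply: the number of pages in the record is 40, not less than 37.
None of the exceptions is available; § 6 applies in full.

Yes — the Pindale Planning Office must disclose the report.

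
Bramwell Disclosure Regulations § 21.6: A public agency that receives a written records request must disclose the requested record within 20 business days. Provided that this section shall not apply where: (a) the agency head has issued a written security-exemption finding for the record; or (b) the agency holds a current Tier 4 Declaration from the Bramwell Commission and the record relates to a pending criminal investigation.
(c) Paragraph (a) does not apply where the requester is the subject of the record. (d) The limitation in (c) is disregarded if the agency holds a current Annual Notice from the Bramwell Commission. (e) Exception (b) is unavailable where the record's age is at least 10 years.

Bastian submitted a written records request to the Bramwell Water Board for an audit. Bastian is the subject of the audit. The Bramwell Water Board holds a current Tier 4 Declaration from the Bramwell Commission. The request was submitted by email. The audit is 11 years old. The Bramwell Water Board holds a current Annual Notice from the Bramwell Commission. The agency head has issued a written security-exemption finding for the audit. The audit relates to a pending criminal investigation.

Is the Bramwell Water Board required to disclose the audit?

No — exception (a) applies; the Bramwell Water Board is not required to disclose the audit.

Exception (a) is satisfied on its face — a written security-exemption finding has been issued. Under paragraphs (c)–(d): (c) operates (Bastian is the subject of the audit), but is overridden by (d): (d) is engaged — a current Annual Notice is held. Exception (a) stands.
Exception (b) is satisfied on its face — a current Tier 4 Declaration is held; the audit relates to a pending investigation. However, paragraph (e) must be considered: (e) operates against (b): the record's age is 11 years, meeting the 10 years threshold. (b) is therefore removed.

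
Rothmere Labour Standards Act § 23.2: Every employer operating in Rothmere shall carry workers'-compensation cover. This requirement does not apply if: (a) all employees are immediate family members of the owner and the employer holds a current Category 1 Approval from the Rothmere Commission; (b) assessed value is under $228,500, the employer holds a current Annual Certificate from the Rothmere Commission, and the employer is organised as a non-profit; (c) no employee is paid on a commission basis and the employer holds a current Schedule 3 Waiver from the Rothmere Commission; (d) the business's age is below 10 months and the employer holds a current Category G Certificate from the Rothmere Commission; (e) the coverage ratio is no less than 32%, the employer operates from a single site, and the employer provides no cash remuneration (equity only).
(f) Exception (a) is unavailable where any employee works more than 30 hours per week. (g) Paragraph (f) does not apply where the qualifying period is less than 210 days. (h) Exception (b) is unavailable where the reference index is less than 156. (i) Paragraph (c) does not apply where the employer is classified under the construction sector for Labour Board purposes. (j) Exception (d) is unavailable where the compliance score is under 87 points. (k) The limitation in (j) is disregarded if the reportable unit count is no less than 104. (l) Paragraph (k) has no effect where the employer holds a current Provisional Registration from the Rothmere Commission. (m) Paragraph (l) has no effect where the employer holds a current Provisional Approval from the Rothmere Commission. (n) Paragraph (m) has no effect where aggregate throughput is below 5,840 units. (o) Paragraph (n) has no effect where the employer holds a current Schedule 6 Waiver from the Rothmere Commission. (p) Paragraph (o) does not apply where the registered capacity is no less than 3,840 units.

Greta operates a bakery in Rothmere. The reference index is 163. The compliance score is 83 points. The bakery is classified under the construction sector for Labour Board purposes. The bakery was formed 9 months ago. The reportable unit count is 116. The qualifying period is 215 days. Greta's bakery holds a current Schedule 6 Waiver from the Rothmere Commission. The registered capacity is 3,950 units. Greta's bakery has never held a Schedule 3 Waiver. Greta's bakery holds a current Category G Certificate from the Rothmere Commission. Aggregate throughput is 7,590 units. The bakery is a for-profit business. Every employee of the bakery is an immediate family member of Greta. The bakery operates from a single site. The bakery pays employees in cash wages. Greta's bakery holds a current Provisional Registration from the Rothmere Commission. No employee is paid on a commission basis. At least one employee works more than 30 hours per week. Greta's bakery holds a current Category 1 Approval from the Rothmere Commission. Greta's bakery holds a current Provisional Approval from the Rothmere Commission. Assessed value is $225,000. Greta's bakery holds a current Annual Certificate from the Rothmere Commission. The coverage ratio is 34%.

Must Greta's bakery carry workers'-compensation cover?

No — exception (d) applies; Greta's bakery is not required to carry workers'-compensation cover.

Exception (a) is satisfied on its face — every employee is an immediate family member; a current Category 1 Approval is held. But applying paragraphs (f)–(g): (f) operates against (a): at least one employee exceeds 30 hours/week. (g) does not operate here (the qualifying period is 215 days, not less than 210 days), so (f) stands. So (a) is unavailable.
Exception (b) requires that the employer is organised as a non-profit; but the employer is for-profit, so (b) is unavailable.
Exception (c) requires that the employer holds a current Schedule 3 Waiver from the Rothmere Commission; but the Schedule 3 Waiver is not current, so (c) is unavailable.
Exception (d) is satisfied on its face — the business's age is 9 months, below the 10 months limit; a current Category G Certificate is held. As to paragraphs (j)–(p): (j) would limit (d) — the compliance score is 83 points, under the 87 points limit — but (k) sets (j) aside: (k) operates against (j): the reportable unit count is 116, meeting the 104 threshold. (l) is triggered (a current Provisional Registration is held), but yields to (m): (m) is engaged — a current Provisional Approval is held. (n), which would lift (m), is not engaged — aggregate throughput is 7,590 units, not below 5,840 units. So (d) applies.
Exception (e) does not apply: employees are paid cash wages.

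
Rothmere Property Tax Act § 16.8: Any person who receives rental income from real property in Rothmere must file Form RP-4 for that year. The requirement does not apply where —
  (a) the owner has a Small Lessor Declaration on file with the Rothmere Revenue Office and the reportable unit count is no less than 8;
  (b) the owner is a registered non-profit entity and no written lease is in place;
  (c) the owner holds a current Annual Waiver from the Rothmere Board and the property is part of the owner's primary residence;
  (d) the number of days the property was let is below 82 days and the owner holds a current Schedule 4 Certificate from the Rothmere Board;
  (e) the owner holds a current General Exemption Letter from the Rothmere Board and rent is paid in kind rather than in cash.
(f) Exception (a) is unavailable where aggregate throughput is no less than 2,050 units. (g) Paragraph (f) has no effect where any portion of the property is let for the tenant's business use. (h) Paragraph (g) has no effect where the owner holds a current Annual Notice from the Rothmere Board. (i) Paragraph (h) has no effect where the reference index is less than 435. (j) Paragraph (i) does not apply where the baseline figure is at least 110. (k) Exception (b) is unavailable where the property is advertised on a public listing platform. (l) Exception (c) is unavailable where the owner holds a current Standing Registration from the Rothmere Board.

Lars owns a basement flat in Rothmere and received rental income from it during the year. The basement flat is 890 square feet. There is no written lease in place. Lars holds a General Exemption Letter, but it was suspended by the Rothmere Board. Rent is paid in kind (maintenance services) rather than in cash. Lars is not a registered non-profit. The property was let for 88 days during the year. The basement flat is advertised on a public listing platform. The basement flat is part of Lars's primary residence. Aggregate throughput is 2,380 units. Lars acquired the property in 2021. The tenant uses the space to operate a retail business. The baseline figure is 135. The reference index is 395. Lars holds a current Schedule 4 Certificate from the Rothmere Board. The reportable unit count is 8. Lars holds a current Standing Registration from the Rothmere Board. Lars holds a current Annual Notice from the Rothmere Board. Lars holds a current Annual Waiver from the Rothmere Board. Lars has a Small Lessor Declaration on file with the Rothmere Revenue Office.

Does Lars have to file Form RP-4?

Yes — Lars must file Form RP-4.

Exception (a)'s conditions are all satisfied: a Small Lessor Declaration is on file; the reportable unit count is 8, meeting the 8 threshold. But: (f) operates against (a): aggregate throughput is 2,380 units, meeting the 2,050 units threshold. (g) would limit (f) — the space is let for business use — but (h) sets (g) aside: (h) operates against (g): a current Annual Notice is held. (i) would limit (h) — the reference index is 395, less than the 435 limit — but (j) sets (i) aside: (j) operates against (i): the baseline figure is 135, meeting the 110 threshold. (a) is therefore removed.
Exception (b) requires that the owner is a registered non-profit entity; but Lars is not a registered non-profit, so (b) is unavailable.
All of (c)'s requirements are met (a current Annual Waiver is held; the basement flat is part of the primary residence). But: (l) operates against (c): a current Standing Registration is held. (c) is therefore removed.
Exception (d) requires that the number of days the property was let is below 82 days; but the number of days the property was let is 88 days, not below 82 days, so (d) is unavailable.
Exception (e) requires that the owner holds a current General Exemption Letter from the Rothmere Board; but the General Exemption Letter is not current, so (e) is unavailable.
Every exception is unavailable, so the rule governs.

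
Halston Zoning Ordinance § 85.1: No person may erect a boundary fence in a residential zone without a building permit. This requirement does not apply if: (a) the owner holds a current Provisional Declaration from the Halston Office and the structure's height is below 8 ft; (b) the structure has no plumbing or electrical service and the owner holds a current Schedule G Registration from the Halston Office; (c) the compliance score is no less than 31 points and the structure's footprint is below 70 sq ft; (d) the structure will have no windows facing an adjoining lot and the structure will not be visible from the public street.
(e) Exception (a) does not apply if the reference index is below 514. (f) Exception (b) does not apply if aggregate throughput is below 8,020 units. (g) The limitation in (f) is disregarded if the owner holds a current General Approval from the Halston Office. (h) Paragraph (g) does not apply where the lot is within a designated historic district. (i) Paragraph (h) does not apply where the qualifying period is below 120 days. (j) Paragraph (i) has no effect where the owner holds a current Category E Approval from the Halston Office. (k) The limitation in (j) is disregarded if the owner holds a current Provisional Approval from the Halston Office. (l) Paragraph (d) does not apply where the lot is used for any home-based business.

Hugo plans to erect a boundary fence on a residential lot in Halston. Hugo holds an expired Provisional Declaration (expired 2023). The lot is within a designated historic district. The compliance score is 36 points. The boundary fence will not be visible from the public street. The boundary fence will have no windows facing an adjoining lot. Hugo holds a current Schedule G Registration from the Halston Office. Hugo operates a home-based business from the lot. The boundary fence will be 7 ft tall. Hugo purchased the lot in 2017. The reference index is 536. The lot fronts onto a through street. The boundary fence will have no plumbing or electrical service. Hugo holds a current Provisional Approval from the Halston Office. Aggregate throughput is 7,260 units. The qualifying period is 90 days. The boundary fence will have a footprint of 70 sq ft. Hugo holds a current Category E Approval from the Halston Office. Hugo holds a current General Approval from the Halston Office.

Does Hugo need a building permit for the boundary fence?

Exception (a) requires that the owner holds a current Provisional Declaration from the Halston Office; but the Provisional Declaration is not current, so (a) is unavailable.
Exception (b)'s conditions are all satisfied: there is no plumbing or electrical service; a current Schedule G Registration is held. Under paragraphs (f)–(k): (f) is triggered (aggregate throughput is 7,260 units, below the 8,020 units limit), but is displaced by (g): (g) operates against (f): a current General Approval is held. (h) would limit (g) — the lot is in a historic district — but (i) sets (h) aside: (i) applies — the qualifying period is 90 days, below the 120 days limit. (j) would limit (i) — a current Category E Approval is held — but (k) sets (j) aside: (k) operates — a current Provisional Approval is held. Exception (b) stands.
Exception (c) does not apply: the structure's footprint is 70 sq ft, not below 70 sq ft.
Exception (d)'s conditions are all satisfied: no windows face an adjoining lot; the structure will not be visible from the street. But: (l) is triggered — a home-based business operates on the lot. (d) is therefore removed.

No — exception (b) applies; Hugo does not need a building permit.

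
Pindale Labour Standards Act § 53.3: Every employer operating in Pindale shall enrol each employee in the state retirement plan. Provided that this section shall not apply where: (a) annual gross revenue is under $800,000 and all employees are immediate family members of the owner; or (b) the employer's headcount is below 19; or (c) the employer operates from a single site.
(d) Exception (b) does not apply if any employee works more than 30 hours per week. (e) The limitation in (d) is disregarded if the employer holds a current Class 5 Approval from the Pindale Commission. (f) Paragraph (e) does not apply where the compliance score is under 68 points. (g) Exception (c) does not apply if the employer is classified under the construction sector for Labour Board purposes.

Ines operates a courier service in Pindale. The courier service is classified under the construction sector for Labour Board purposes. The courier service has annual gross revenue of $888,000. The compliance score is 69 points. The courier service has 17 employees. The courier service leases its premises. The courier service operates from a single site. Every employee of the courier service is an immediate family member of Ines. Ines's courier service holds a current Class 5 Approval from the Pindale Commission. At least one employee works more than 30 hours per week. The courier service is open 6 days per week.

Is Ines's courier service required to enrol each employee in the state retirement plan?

Exception (a) does not apply: annual gross revenue is $888,000, not under $800,000.
Exception (b): the employer's headcount is 17, below the 19 limit — every condition holds. As to paragraphs (d)–(f): (d) applies (at least one employee exceeds 30 hours/week), but is overridden by (e): (e) operates against (d): a current Class 5 Approval is held. (f), which would lift (e), is not engaged — the compliance score is 69 points, not under 68 points. Exception (b) stands.
All of (c)'s requirements are met (the employer operates from a single site). Turning to paragraph (g): (g) is triggered — the courier service is classified under the construction sector. (c) is therefore removed.

No — exception (b) applies; Ines's courier service is not required to enrol each employee in the state retirement plan.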